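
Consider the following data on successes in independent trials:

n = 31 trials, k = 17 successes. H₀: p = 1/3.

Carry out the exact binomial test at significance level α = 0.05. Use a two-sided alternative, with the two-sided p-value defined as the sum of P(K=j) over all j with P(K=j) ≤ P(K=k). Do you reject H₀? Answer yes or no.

reject H₀: yes

Exact binomial: n=31, k=17, p₀=1/3=0.3333
P(X=j) = C(n,j)·p₀^j·(1−p₀)^(n−j); p = Σ P(X=j) over j with P(X=j) ≤ P(X=17)
p-value (two-sided) = 0.02033
At α=0.05: p < α → reject H₀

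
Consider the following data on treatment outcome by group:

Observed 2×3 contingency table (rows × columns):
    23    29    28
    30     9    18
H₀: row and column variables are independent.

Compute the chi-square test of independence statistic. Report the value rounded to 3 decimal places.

Row totals [80, 57], col totals [53, 38, 46], n=137
χ² = (23−30.95)²/30.95 + (29−22.19)²/22.19 + (28−26.86)²/26.86 + (30−22.05)²/22.05 + (9−15.81)²/15.81 + (18−19.14)²/19.14 = 10.0466
df = 2

test statistic = 10.047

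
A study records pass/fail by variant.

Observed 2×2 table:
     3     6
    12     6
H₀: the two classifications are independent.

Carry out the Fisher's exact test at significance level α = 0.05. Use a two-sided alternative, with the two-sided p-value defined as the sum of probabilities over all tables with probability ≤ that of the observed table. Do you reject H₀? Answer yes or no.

Margins: r₁=9, r₂=18, c₁=15, c₂=12, n=27
p_obs = C(9,3)·C(18,12)/C(27,15); sum pmf over tables with pmf ≤ p_obs
p-value (two-sided) = 0.12662
At α=0.05: p ≥ α → fail to reject H₀

reject H₀: no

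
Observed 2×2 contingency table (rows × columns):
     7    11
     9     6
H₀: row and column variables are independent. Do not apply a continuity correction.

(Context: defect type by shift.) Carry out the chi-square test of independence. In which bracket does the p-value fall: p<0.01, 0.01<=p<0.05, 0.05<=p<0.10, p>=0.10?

Row totals [18, 15], col totals [16, 17], n=33
χ² = (7−8.73)²/8.73 + (11−9.27)²/9.27 + (9−7.27)²/7.27 + (6−7.73)²/7.73 = 1.4599
df = 1
p-value (upper-tail) = 0.22694
→ bracket: p>=0.10

p-value bracket: p>=0.10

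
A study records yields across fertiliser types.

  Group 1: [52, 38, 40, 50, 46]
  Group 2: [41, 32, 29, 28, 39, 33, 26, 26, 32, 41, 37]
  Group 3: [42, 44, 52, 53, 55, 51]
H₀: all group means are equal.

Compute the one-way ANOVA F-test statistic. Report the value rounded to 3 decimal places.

Group means [45.20, 33.09, 49.50], grand mean 40.318
SSB = Σnᵢ(x̄ᵢ−x̄)² = 1199.564; SSW = ΣΣ(x−x̄ᵢ)² = 607.209
MSB = 1199.564/2 = 599.7818; MSW = 607.209/19 = 31.9584
F = MSB/MSW = 18.7676
df = (2, 19)

test statistic = 18.768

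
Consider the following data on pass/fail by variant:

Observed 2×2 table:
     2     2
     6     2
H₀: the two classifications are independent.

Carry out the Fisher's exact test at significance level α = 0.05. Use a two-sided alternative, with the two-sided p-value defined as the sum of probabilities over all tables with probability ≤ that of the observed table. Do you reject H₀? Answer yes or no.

reject H₀: no

Margins: r₁=4, r₂=8, c₁=8, c₂=4, n=12
p_obs = C(4,2)·C(8,6)/C(12,8); sum pmf over tables with pmf ≤ p_obs
p-value (two-sided) = 0.54747
At α=0.05: p ≥ α → fail to reject H₀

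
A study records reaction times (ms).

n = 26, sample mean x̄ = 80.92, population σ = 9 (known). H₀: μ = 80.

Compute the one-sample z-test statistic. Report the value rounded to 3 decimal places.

SE = σ/√n = 9/√26 = 1.7650
z = (x̄−μ₀)/SE = (80.92−80)/1.7650 = 0.5212

test statistic = 0.521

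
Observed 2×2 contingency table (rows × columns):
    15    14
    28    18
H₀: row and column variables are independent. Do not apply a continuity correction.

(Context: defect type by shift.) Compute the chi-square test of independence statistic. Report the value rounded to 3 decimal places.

Row totals [29, 46], col totals [43, 32], n=75
χ² = (15−16.63)²/16.63 + (14−12.37)²/12.37 + (28−26.37)²/26.37 + (18−19.63)²/19.63 = 0.6081
df = 1

test statistic = 0.608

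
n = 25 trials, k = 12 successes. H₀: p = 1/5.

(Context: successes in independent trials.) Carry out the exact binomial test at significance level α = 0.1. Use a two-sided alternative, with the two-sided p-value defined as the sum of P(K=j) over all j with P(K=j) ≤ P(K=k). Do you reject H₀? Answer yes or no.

reject H₀: yes

Exact binomial: n=25, k=12, p₀=1/5=0.2000
P(X=j) = C(n,j)·p₀^j·(1−p₀)^(n−j); p = Σ P(X=j) over j with P(X=j) ≤ P(X=12)
p-value (two-sided) = 0.00154
At α=0.1: p < α → reject H₀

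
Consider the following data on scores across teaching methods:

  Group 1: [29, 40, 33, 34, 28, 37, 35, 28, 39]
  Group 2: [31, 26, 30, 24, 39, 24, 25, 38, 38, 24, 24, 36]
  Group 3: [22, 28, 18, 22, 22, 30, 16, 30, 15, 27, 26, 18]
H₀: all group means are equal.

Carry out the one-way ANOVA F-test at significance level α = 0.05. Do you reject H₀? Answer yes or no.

Group means [33.67, 29.92, 22.83], grand mean 28.364
SSB = Σnᵢ(x̄ᵢ−x̄)² = 649.053; SSW = ΣΣ(x−x̄ᵢ)² = 912.583
MSB = 649.053/2 = 324.5265; MSW = 912.583/30 = 30.4194
F = MSB/MSW = 10.6684
df = (2, 30)
p-value (upper-tail) = 0.00032
At α=0.05: p < α → reject H₀

reject H₀: yes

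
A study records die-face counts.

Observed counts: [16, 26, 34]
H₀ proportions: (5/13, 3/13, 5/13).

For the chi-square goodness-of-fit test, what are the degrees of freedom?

df = k − 1 = 3 − 1 = 2

degrees of freedom = 2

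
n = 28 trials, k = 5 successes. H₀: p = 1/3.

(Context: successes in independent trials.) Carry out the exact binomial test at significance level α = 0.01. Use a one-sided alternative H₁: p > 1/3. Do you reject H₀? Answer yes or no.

Exact binomial: n=28, k=5, p₀=1/3=0.3333
P(X≥5) from Σ C(n,i)·p₀^i·(1−p₀)^(n−i)
p-value (one-sided, H₁ greater) = 0.97889
At α=0.01: p ≥ α → fail to reject H₀

reject H₀: no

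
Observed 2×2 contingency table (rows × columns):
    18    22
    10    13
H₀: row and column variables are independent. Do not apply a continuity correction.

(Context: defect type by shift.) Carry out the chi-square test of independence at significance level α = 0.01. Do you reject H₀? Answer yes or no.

reject H₀: no

Row totals [40, 23], col totals [28, 35], n=63
χ² = (18−17.78)²/17.78 + (22−22.22)²/22.22 + (10−10.22)²/10.22 + (13−12.78)²/12.78 = 0.0137
df = 1
p-value (upper-tail) = 0.90684
At α=0.01: p ≥ α → fail to reject H₀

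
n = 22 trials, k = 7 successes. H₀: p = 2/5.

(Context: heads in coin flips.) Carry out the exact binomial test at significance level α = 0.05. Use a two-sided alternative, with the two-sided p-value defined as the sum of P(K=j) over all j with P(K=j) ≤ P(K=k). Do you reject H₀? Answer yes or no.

reject H₀: no

Exact binomial: n=22, k=7, p₀=2/5=0.4000
P(X=j) = C(n,j)·p₀^j·(1−p₀)^(n−j); p = Σ P(X=j) over j with P(X=j) ≤ P(X=7)
p-value (two-sided) = 0.51787
At α=0.05: p ≥ α → fail to reject H₀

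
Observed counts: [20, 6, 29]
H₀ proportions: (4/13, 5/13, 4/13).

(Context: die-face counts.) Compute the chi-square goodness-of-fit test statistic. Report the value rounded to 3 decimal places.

n = 55; E_i = n·p_i = [16.92, 21.15, 16.92]
χ² = (20−16.92)²/16.92 + (6−21.15)²/21.15 + (29−16.92)²/16.92 = 20.0336
df = 2

test statistic = 20.034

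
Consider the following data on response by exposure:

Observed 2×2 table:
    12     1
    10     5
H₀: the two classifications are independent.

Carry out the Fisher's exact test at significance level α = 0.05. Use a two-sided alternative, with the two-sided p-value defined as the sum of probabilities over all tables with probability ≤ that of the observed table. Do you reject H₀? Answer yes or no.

Margins: r₁=13, r₂=15, c₁=22, c₂=6, n=28
p_obs = C(13,12)·C(15,10)/C(28,22); sum pmf over tables with pmf ≤ p_obs
p-value (two-sided) = 0.17271
At α=0.05: p ≥ α → fail to reject H₀

reject H₀: no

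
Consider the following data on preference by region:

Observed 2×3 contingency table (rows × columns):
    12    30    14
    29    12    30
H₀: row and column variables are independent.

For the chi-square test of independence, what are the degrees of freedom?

degrees of freedom = 2

df = (r−1)(c−1) = (2−1)·(3−1) = 2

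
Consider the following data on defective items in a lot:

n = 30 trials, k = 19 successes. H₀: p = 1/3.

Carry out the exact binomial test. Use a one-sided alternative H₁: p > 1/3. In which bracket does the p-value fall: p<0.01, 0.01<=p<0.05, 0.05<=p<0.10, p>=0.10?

p-value bracket: p<0.01

Exact binomial: n=30, k=19, p₀=1/3=0.3333
P(X≥19) from Σ C(n,i)·p₀^i·(1−p₀)^(n−i)
p-value (one-sided, H₁ greater) = 0.00074
→ bracket: p<0.01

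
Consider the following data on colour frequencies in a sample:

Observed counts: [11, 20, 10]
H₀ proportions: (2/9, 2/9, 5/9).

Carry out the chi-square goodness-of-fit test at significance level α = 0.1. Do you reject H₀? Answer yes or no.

reject H₀: yes

n = 41; E_i = n·p_i = [9.11, 9.11, 22.78]
χ² = (11−9.11)²/9.11 + (20−9.11)²/9.11 + (10−22.78)²/22.78 = 20.5732
df = 2
p-value (upper-tail) = 0.00003
At α=0.1: p < α → reject H₀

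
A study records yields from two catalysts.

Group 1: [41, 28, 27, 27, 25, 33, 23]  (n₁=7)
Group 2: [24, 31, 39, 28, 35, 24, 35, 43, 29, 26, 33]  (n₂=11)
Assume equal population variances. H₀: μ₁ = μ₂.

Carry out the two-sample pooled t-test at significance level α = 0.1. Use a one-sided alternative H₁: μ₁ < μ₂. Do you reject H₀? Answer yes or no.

reject H₀: no

x̄₁=29.143, s₁=6.067, n₁=7
x̄₂=31.545, s₂=6.138, n₂=11
s_p² = [6·6.067² + 10·6.138²]/16 = 37.3490
SE = √(s_p²·(1/7+1/11)) = 2.9548
t = (29.143−31.545)/2.9548 = -0.8131
df = 16
p-value (one-sided, H₁ less) = 0.21404
At α=0.1: p ≥ α → fail to reject H₀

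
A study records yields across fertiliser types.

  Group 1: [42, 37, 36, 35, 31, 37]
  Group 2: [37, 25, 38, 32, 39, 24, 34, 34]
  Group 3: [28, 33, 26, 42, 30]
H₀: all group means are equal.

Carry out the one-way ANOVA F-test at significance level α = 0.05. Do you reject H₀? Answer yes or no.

Group means [36.33, 32.88, 31.80], grand mean 33.684
SSB = Σnᵢ(x̄ᵢ−x̄)² = 65.097; SSW = ΣΣ(x−x̄ᵢ)² = 445.008
MSB = 65.097/2 = 32.5485; MSW = 445.008/16 = 27.8130
F = MSB/MSW = 1.1703
df = (2, 16)
p-value (upper-tail) = 0.33548
At α=0.05: p ≥ α → fail to reject H₀

reject H₀: no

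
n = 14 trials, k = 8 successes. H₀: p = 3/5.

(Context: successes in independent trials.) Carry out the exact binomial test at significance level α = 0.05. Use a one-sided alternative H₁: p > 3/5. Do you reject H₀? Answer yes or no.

reject H₀: no

Exact binomial: n=14, k=8, p₀=3/5=0.6000
P(X≥8) from Σ C(n,i)·p₀^i·(1−p₀)^(n−i)
p-value (one-sided, H₁ greater) = 0.69245
At α=0.05: p ≥ α → fail to reject H₀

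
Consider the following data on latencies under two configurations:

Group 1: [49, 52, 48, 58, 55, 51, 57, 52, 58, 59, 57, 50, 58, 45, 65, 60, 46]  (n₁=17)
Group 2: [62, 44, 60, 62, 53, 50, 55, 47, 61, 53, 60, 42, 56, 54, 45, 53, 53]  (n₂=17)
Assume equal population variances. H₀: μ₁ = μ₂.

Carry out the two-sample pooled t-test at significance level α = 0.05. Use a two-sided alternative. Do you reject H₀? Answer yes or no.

x̄₁=54.118, s₁=5.521, n₁=17
x̄₂=53.529, s₂=6.345, n₂=17
s_p² = [16·5.521² + 16·6.345²]/32 = 35.3750
SE = √(s_p²·(1/17+1/17)) = 2.0400
t = (54.118−53.529)/2.0400 = 0.2883
df = 32
p-value (two-sided) = 0.77494
At α=0.05: p ≥ α → fail to reject H₀

reject H₀: no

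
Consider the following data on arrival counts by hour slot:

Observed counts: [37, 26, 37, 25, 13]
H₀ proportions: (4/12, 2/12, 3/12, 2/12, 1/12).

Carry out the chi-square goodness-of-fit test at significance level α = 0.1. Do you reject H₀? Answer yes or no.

reject H₀: no

n = 138; E_i = n·p_i = [46.00, 23.00, 34.50, 23.00, 11.50]
χ² = (37−46.00)²/46.00 + (26−23.00)²/23.00 + (37−34.50)²/34.50 + (25−23.00)²/23.00 + (13−11.50)²/11.50 = 2.7029
df = 4
p-value (upper-tail) = 0.60871
At α=0.1: p ≥ α → fail to reject H₀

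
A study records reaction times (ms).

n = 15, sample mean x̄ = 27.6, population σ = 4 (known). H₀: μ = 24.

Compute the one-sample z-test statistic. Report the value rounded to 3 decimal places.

SE = σ/√n = 4/√15 = 1.0328
z = (x̄−μ₀)/SE = (27.6−24)/1.0328 = 3.4857

test statistic = 3.486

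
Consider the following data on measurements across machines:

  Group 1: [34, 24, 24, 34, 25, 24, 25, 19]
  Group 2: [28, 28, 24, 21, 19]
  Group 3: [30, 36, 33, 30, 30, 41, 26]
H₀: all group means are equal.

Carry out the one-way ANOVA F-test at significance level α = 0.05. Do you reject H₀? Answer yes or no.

reject H₀: yes

Group means [26.12, 24.00, 32.29], grand mean 27.750
SSB = Σnᵢ(x̄ᵢ−x̄)² = 235.446; SSW = ΣΣ(x−x̄ᵢ)² = 402.304
MSB = 235.446/2 = 117.7232; MSW = 402.304/17 = 23.6649
F = MSB/MSW = 4.9746
df = (2, 17)
p-value (upper-tail) = 0.01991
At α=0.05: p < α → reject H₀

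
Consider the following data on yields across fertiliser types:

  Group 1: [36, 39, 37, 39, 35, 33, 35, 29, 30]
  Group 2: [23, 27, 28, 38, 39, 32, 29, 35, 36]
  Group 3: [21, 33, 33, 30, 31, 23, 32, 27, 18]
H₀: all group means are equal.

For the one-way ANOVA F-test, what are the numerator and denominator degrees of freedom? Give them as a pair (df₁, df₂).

degrees of freedom = [2, 24]

k = 3 groups, N = 27 total
df = (k−1, N−k) = (3−1, 27−3) = (2, 24)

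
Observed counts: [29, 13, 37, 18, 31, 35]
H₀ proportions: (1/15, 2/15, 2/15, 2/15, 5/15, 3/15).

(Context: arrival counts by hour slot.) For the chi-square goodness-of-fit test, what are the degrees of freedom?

degrees of freedom = 5

df = k − 1 = 6 − 1 = 5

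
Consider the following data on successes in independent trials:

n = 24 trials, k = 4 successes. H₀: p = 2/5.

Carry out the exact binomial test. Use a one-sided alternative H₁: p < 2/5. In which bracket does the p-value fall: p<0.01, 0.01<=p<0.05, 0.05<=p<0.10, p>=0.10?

Exact binomial: n=24, k=4, p₀=2/5=0.4000
P(X≤4) from Σ C(n,i)·p₀^i·(1−p₀)^(n−i)
p-value (one-sided, H₁ less) = 0.01345
→ bracket: 0.01<=p<0.05

p-value bracket: 0.01<=p<0.05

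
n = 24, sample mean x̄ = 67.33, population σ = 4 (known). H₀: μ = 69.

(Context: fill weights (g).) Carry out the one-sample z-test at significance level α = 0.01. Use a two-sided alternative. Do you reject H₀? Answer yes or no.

SE = σ/√n = 4/√24 = 0.8165
z = (x̄−μ₀)/SE = (67.33−69)/0.8165 = -2.0453
p-value (two-sided) = 0.04082
At α=0.01: p ≥ α → fail to reject H₀

reject H₀: no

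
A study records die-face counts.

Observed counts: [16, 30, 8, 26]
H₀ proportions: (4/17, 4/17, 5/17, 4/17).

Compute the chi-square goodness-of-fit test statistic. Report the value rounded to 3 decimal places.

n = 80; E_i = n·p_i = [18.82, 18.82, 23.53, 18.82]
χ² = (16−18.82)²/18.82 + (30−18.82)²/18.82 + (8−23.53)²/23.53 + (26−18.82)²/18.82 = 20.0450
df = 3

test statistic = 20.045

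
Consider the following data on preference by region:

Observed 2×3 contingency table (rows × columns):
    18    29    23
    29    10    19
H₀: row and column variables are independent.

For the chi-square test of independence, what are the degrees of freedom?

df = (r−1)(c−1) = (2−1)·(3−1) = 2

degrees of freedom = 2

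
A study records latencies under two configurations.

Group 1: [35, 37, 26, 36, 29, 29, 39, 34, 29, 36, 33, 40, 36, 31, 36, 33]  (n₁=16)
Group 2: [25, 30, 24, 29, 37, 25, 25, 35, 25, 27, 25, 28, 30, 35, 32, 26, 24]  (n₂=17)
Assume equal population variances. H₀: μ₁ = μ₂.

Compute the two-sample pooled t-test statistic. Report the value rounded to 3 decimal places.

x̄₁=33.688, s₁=3.962, n₁=16
x̄₂=28.353, s₂=4.212, n₂=17
s_p² = [15·3.962² + 16·4.212²]/31 = 16.7523
SE = √(s_p²·(1/16+1/17)) = 1.4256
t = (33.688−28.353)/1.4256 = 3.7419
df = 31

test statistic = 3.742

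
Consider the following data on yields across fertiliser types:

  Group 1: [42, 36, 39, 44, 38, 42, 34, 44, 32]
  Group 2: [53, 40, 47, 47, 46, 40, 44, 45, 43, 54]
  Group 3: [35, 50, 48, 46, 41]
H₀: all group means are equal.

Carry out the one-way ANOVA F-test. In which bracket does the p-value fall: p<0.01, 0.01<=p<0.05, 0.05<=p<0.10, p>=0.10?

Group means [39.00, 45.90, 44.00], grand mean 42.917
SSB = Σnᵢ(x̄ᵢ−x̄)² = 232.933; SSW = ΣΣ(x−x̄ᵢ)² = 498.900
MSB = 232.933/2 = 116.4667; MSW = 498.900/21 = 23.7571
F = MSB/MSW = 4.9024
df = (2, 21)
p-value (upper-tail) = 0.01790
→ bracket: 0.01<=p<0.05

p-value bracket: 0.01<=p<0.05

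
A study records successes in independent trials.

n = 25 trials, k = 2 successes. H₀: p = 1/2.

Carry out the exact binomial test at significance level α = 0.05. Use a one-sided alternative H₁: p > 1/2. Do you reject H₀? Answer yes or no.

reject H₀: no

Exact binomial: n=25, k=2, p₀=1/2=0.5000
P(X≥2) from Σ C(n,i)·p₀^i·(1−p₀)^(n−i)
p-value (one-sided, H₁ greater) = 1.00000
At α=0.05: p ≥ α → fail to reject H₀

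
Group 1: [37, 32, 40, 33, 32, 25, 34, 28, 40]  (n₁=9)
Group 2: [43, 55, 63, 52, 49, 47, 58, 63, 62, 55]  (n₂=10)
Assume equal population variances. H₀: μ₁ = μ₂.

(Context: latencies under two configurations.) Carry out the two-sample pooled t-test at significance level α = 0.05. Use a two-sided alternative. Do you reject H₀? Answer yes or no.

reject H₀: yes

x̄₁=33.444, s₁=5.053, n₁=9
x̄₂=54.700, s₂=6.977, n₂=10
s_p² = [8·5.053² + 9·6.977²]/17 = 37.7837
SE = √(s_p²·(1/9+1/10)) = 2.8243
t = (33.444−54.700)/2.8243 = -7.5260
df = 17
p-value (two-sided) = 0.00000
At α=0.05: p < α → reject H₀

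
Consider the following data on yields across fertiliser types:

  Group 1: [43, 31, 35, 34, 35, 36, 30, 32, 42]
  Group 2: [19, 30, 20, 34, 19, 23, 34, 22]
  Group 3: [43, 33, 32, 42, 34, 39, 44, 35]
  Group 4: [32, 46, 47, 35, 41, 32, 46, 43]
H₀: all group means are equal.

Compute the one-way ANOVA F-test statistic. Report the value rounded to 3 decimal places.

test statistic = 11.263

Group means [35.33, 25.12, 37.75, 40.25], grand mean 34.636
SSB = Σnᵢ(x̄ᵢ−x̄)² = 1057.761; SSW = ΣΣ(x−x̄ᵢ)² = 907.875
MSB = 1057.761/3 = 352.5871; MSW = 907.875/29 = 31.3060
F = MSB/MSW = 11.2626
df = (3, 29)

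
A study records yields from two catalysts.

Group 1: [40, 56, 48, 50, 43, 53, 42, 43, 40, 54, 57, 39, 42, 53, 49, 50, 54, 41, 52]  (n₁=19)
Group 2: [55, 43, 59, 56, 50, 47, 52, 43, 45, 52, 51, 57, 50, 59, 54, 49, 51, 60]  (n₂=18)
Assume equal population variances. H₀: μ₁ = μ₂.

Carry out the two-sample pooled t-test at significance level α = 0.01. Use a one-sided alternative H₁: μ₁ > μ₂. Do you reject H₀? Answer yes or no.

reject H₀: no

x̄₁=47.684, s₁=6.101, n₁=19
x̄₂=51.833, s₂=5.261, n₂=18
s_p² = [18·6.101² + 17·5.261²]/35 = 32.5887
SE = √(s_p²·(1/19+1/18)) = 1.8777
t = (47.684−51.833)/1.8777 = -2.2097
df = 35
p-value (one-sided, H₁ greater) = 0.98312
At α=0.01: p ≥ α → fail to reject H₀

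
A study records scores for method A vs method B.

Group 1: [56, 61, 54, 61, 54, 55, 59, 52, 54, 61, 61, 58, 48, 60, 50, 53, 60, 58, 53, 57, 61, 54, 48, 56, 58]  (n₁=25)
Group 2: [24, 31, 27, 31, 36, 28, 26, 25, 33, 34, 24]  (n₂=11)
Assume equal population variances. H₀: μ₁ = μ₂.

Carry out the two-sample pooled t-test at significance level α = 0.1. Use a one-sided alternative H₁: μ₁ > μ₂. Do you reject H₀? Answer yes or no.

reject H₀: yes

x̄₁=56.080, s₁=4.051, n₁=25
x̄₂=29.000, s₂=4.219, n₂=11
s_p² = [24·4.051² + 10·4.219²]/34 = 16.8188
SE = √(s_p²·(1/25+1/11)) = 1.4838
t = (56.080−29.000)/1.4838 = 18.2501
df = 34
p-value (one-sided, H₁ greater) = 0.00000
At α=0.1: p < α → reject H₀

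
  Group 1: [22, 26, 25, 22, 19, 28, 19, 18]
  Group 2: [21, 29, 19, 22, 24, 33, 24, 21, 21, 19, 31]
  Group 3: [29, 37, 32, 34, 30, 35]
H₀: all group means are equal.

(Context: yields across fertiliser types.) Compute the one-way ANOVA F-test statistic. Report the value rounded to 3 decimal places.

test statistic = 12.419

Group means [22.38, 24.00, 32.83], grand mean 25.600
SSB = Σnᵢ(x̄ᵢ−x̄)² = 425.292; SSW = ΣΣ(x−x̄ᵢ)² = 376.708
MSB = 425.292/2 = 212.6458; MSW = 376.708/22 = 17.1231
F = MSB/MSW = 12.4186
df = (2, 22)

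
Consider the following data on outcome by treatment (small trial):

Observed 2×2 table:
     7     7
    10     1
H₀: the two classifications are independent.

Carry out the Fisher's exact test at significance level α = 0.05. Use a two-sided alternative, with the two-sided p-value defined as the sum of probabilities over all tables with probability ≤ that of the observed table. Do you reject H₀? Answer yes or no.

Margins: r₁=14, r₂=11, c₁=17, c₂=8, n=25
p_obs = C(14,7)·C(11,10)/C(25,17); sum pmf over tables with pmf ≤ p_obs
p-value (two-sided) = 0.04211
At α=0.05: p < α → reject H₀

reject H₀: yes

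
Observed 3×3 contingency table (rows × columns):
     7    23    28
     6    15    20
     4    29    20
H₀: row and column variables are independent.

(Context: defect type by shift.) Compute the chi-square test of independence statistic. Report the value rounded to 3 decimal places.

test statistic = 4.137

Row totals [58, 41, 53], col totals [17, 67, 68], n=152
χ² = (7−6.49)²/6.49 + (23−25.57)²/25.57 + (28−25.95)²/25.95 + (6−4.59)²/4.59 + (15−18.07)²/18.07 + (20−18.34)²/18.34 + (4−5.93)²/5.93 + (29−23.36)²/23.36 + (20−23.71)²/23.71 = 4.1372
df = 4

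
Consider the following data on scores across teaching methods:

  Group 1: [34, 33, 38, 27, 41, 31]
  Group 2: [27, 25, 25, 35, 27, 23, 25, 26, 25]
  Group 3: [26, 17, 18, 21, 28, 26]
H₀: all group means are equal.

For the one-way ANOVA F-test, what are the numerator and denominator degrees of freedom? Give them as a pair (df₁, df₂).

degrees of freedom = [2, 18]

k = 3 groups, N = 21 total
df = (k−1, N−k) = (3−1, 21−3) = (2, 18)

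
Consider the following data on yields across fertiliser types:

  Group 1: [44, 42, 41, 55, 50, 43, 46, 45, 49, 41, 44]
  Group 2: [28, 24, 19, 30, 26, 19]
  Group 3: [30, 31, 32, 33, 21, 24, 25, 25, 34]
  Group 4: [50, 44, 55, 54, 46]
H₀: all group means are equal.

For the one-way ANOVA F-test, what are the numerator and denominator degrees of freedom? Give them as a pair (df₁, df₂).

degrees of freedom = [3, 27]

k = 4 groups, N = 31 total
df = (k−1, N−k) = (4−1, 31−4) = (3, 27)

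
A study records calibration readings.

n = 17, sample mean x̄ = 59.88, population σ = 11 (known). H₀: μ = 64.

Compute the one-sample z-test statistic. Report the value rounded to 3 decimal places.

SE = σ/√n = 11/√17 = 2.6679
z = (x̄−μ₀)/SE = (59.88−64)/2.6679 = -1.5443

test statistic = -1.544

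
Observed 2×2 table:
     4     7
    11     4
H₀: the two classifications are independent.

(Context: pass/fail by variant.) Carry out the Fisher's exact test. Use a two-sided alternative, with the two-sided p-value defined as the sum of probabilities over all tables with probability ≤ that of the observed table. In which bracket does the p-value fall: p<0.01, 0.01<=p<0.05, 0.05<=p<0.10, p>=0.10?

Margins: r₁=11, r₂=15, c₁=15, c₂=11, n=26
p_obs = C(11,4)·C(15,11)/C(26,15); sum pmf over tables with pmf ≤ p_obs
p-value (two-sided) = 0.10887
→ bracket: p>=0.10

p-value bracket: p>=0.10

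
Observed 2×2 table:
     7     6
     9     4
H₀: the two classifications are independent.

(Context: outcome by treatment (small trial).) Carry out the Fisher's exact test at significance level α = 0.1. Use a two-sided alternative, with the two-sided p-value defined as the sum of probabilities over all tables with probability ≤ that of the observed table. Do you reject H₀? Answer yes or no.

Margins: r₁=13, r₂=13, c₁=16, c₂=10, n=26
p_obs = C(13,7)·C(13,9)/C(26,16); sum pmf over tables with pmf ≤ p_obs
p-value (two-sided) = 0.68817
At α=0.1: p ≥ α → fail to reject H₀

reject H₀: no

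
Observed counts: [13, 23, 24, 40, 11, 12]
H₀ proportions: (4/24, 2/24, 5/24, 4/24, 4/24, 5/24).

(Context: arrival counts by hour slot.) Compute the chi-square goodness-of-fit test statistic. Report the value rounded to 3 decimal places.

n = 123; E_i = n·p_i = [20.50, 10.25, 25.62, 20.50, 20.50, 25.62]
χ² = (13−20.50)²/20.50 + (23−10.25)²/10.25 + (24−25.62)²/25.62 + (40−20.50)²/20.50 + (11−20.50)²/20.50 + (12−25.62)²/25.62 = 48.9024
df = 5

test statistic = 48.902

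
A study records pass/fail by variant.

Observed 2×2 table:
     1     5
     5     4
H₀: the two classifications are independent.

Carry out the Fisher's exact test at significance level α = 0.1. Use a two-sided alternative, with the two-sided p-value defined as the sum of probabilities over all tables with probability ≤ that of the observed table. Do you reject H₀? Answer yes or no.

Margins: r₁=6, r₂=9, c₁=6, c₂=9, n=15
p_obs = C(6,1)·C(9,5)/C(15,6); sum pmf over tables with pmf ≤ p_obs
p-value (two-sided) = 0.28671
At α=0.1: p ≥ α → fail to reject H₀

reject H₀: no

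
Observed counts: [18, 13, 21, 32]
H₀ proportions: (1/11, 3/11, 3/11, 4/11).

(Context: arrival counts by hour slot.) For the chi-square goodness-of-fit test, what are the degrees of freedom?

df = k − 1 = 4 − 1 = 3

degrees of freedom = 3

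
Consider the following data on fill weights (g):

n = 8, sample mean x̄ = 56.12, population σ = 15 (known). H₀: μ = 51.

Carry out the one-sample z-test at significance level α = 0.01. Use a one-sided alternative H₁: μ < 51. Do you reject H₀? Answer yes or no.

SE = σ/√n = 15/√8 = 5.3033
z = (x̄−μ₀)/SE = (56.12−51)/5.3033 = 0.9654
p-value (one-sided, H₁ less) = 0.83284
At α=0.01: p ≥ α → fail to reject H₀

reject H₀: no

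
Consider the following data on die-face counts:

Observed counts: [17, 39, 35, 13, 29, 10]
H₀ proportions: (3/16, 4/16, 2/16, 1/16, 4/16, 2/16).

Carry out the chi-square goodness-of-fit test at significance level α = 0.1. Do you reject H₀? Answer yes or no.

reject H₀: yes

n = 143; E_i = n·p_i = [26.81, 35.75, 17.88, 8.94, 35.75, 17.88]
χ² = (17−26.81)²/26.81 + (39−35.75)²/35.75 + (35−17.88)²/17.88 + (13−8.94)²/8.94 + (29−35.75)²/35.75 + (10−17.88)²/17.88 = 26.8834
df = 5
p-value (upper-tail) = 0.00006
At α=0.1: p < α → reject H₀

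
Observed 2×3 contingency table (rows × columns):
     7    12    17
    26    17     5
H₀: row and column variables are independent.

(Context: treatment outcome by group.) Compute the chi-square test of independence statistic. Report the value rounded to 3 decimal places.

test statistic = 16.979

Row totals [36, 48], col totals [33, 29, 22], n=84
χ² = (7−14.14)²/14.14 + (12−12.43)²/12.43 + (17−9.43)²/9.43 + (26−18.86)²/18.86 + (17−16.57)²/16.57 + (5−12.57)²/12.57 = 16.9791
df = 2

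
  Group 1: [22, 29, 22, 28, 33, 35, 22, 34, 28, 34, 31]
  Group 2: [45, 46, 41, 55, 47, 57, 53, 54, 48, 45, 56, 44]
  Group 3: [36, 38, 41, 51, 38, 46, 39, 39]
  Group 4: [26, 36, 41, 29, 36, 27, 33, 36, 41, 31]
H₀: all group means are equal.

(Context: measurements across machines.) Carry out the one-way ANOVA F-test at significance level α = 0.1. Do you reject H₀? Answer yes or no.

reject H₀: yes

Group means [28.91, 49.25, 41.00, 33.60], grand mean 38.366
SSB = Σnᵢ(x̄ᵢ−x̄)² = 2687.953; SSW = ΣΣ(x−x̄ᵢ)² = 1011.559
MSB = 2687.953/3 = 895.9844; MSW = 1011.559/37 = 27.3394
F = MSB/MSW = 32.7726
df = (3, 37)
p-value (upper-tail) = 0.00000
At α=0.1: p < α → reject H₀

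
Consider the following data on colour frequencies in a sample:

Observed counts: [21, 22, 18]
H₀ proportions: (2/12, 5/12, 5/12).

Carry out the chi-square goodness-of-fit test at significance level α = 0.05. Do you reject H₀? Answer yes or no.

n = 61; E_i = n·p_i = [10.17, 25.42, 25.42]
χ² = (21−10.17)²/10.17 + (22−25.42)²/25.42 + (18−25.42)²/25.42 = 14.1672
df = 2
p-value (upper-tail) = 0.00084
At α=0.05: p < α → reject H₀

reject H₀: yes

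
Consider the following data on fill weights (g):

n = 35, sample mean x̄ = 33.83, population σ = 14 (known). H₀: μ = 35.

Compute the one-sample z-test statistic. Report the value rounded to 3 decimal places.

test statistic = -0.494

SE = σ/√n = 14/√35 = 2.3664
z = (x̄−μ₀)/SE = (33.83−35)/2.3664 = -0.4944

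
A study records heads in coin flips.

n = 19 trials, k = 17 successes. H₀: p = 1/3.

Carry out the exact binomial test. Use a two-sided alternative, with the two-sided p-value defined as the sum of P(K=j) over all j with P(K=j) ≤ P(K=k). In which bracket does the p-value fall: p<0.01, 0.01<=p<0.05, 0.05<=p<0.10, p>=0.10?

Exact binomial: n=19, k=17, p₀=1/3=0.3333
P(X=j) = C(n,j)·p₀^j·(1−p₀)^(n−j); p = Σ P(X=j) over j with P(X=j) ≤ P(X=17)
p-value (two-sided) = 0.00000
→ bracket: p<0.01

p-value bracket: p<0.01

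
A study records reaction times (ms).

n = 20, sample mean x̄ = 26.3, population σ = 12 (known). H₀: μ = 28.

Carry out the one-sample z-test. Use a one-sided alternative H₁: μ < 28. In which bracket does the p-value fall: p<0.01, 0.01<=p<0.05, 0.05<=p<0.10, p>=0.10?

SE = σ/√n = 12/√20 = 2.6833
z = (x̄−μ₀)/SE = (26.3−28)/2.6833 = -0.6336
p-value (one-sided, H₁ less) = 0.26319
→ bracket: p>=0.10

p-value bracket: p>=0.10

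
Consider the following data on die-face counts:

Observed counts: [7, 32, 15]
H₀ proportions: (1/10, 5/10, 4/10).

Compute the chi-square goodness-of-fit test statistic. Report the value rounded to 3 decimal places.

test statistic = 3.417

n = 54; E_i = n·p_i = [5.40, 27.00, 21.60]
χ² = (7−5.40)²/5.40 + (32−27.00)²/27.00 + (15−21.60)²/21.60 = 3.4167
df = 2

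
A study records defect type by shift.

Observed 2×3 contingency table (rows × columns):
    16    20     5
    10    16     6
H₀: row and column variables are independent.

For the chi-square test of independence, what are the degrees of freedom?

df = (r−1)(c−1) = (2−1)·(3−1) = 2

degrees of freedom = 2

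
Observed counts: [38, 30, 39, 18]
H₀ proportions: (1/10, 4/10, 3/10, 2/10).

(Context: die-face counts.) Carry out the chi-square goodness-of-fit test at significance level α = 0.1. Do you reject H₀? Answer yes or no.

reject H₀: yes

n = 125; E_i = n·p_i = [12.50, 50.00, 37.50, 25.00]
χ² = (38−12.50)²/12.50 + (30−50.00)²/50.00 + (39−37.50)²/37.50 + (18−25.00)²/25.00 = 62.0400
df = 3
p-value (upper-tail) = 0.00000
At α=0.1: p < α → reject H₀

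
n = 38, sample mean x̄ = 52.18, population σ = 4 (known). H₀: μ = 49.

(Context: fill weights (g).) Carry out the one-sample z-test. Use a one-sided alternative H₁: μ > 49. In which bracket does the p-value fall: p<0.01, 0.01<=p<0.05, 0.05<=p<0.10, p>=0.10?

SE = σ/√n = 4/√38 = 0.6489
z = (x̄−μ₀)/SE = (52.18−49)/0.6489 = 4.9007
p-value (one-sided, H₁ greater) = 0.00000
→ bracket: p<0.01

p-value bracket: p<0.01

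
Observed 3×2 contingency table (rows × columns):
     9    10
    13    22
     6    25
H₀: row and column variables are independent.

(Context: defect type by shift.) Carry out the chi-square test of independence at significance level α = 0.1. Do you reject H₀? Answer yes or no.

Row totals [19, 35, 31], col totals [28, 57], n=85
χ² = (9−6.26)²/6.26 + (10−12.74)²/12.74 + (13−11.53)²/11.53 + (22−23.47)²/23.47 + (6−10.21)²/10.21 + (25−20.79)²/20.79 = 4.6604
df = 2
p-value (upper-tail) = 0.09727
At α=0.1: p < α → reject H₀

reject H₀: yes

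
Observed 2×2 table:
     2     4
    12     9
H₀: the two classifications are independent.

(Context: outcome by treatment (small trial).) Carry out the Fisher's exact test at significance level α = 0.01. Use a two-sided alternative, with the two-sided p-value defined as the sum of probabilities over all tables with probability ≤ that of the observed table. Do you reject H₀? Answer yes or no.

reject H₀: no

Margins: r₁=6, r₂=21, c₁=14, c₂=13, n=27
p_obs = C(6,2)·C(21,12)/C(27,14); sum pmf over tables with pmf ≤ p_obs
p-value (two-sided) = 0.38454
At α=0.01: p ≥ α → fail to reject H₀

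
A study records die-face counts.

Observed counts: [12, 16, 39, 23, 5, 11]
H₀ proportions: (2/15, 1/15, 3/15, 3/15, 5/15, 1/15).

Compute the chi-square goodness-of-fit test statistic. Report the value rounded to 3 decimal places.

n = 106; E_i = n·p_i = [14.13, 7.07, 21.20, 21.20, 35.33, 7.07]
χ² = (12−14.13)²/14.13 + (16−7.07)²/7.07 + (39−21.20)²/21.20 + (23−21.20)²/21.20 + (5−35.33)²/35.33 + (11−7.07)²/7.07 = 54.9434
df = 5

test statistic = 54.943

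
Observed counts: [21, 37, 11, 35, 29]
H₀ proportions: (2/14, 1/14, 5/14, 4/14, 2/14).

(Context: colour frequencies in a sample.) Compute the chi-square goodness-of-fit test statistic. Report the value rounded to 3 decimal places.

test statistic = 113.363

n = 133; E_i = n·p_i = [19.00, 9.50, 47.50, 38.00, 19.00]
χ² = (21−19.00)²/19.00 + (37−9.50)²/9.50 + (11−47.50)²/47.50 + (35−38.00)²/38.00 + (29−19.00)²/19.00 = 113.3632
df = 4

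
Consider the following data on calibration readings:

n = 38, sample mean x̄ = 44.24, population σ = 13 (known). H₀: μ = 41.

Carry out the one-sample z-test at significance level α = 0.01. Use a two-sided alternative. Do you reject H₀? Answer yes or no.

reject H₀: no

SE = σ/√n = 13/√38 = 2.1089
z = (x̄−μ₀)/SE = (44.24−41)/2.1089 = 1.5364
p-value (two-sided) = 0.12445
At α=0.01: p ≥ α → fail to reject H₀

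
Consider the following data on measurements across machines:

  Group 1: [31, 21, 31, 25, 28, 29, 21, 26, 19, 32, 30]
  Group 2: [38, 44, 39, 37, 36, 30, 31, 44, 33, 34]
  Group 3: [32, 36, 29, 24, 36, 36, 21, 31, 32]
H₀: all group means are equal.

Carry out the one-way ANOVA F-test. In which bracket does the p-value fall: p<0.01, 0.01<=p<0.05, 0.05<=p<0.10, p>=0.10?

p-value bracket: p<0.01

Group means [26.64, 36.60, 30.78], grand mean 31.200
SSB = Σnᵢ(x̄ᵢ−x̄)² = 522.299; SSW = ΣΣ(x−x̄ᵢ)² = 652.501
MSB = 522.299/2 = 261.1495; MSW = 652.501/27 = 24.1667
F = MSB/MSW = 10.8062
df = (2, 27)
p-value (upper-tail) = 0.00036
→ bracket: p<0.01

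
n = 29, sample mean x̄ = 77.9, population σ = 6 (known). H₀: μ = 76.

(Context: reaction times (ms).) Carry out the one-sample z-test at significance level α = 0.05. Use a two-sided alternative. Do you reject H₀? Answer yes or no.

SE = σ/√n = 6/√29 = 1.1142
z = (x̄−μ₀)/SE = (77.9−76)/1.1142 = 1.7053
p-value (two-sided) = 0.08814
At α=0.05: p ≥ α → fail to reject H₀

reject H₀: no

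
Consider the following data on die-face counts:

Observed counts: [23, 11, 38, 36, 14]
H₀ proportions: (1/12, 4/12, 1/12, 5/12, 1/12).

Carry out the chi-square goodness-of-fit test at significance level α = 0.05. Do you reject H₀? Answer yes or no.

n = 122; E_i = n·p_i = [10.17, 40.67, 10.17, 50.83, 10.17]
χ² = (23−10.17)²/10.17 + (11−40.67)²/40.67 + (38−10.17)²/10.17 + (36−50.83)²/50.83 + (14−10.17)²/10.17 = 119.8148
df = 4
p-value (upper-tail) = 0.00000
At α=0.05: p < α → reject H₀

reject H₀: yes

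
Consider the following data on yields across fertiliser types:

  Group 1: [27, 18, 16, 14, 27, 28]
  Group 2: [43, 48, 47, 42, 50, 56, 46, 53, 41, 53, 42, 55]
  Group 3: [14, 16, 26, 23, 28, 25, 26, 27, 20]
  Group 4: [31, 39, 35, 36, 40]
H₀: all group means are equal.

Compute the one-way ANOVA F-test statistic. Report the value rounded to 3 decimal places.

test statistic = 53.480

Group means [21.67, 48.00, 22.78, 36.20], grand mean 34.125
SSB = Σnᵢ(x̄ᵢ−x̄)² = 4421.811; SSW = ΣΣ(x−x̄ᵢ)² = 771.689
MSB = 4421.811/3 = 1473.9370; MSW = 771.689/28 = 27.5603
F = MSB/MSW = 53.4804
df = (3, 28)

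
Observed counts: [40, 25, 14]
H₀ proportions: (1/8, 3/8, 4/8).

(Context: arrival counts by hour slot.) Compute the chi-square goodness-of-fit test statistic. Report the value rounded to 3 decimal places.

n = 79; E_i = n·p_i = [9.88, 29.62, 39.50]
χ² = (40−9.88)²/9.88 + (25−29.62)²/29.62 + (14−39.50)²/39.50 = 109.0844
df = 2

test statistic = 109.084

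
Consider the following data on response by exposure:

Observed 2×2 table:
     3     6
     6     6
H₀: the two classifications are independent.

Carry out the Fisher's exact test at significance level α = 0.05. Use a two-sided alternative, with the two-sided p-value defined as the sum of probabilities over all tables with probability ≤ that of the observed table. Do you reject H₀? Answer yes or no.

Margins: r₁=9, r₂=12, c₁=9, c₂=12, n=21
p_obs = C(9,3)·C(12,6)/C(21,9); sum pmf over tables with pmf ≤ p_obs
p-value (two-sided) = 0.66049
At α=0.05: p ≥ α → fail to reject H₀

reject H₀: no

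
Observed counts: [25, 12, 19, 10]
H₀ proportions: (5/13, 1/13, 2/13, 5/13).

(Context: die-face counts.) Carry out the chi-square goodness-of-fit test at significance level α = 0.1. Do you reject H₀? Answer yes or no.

n = 66; E_i = n·p_i = [25.38, 5.08, 10.15, 25.38]
χ² = (25−25.38)²/25.38 + (12−5.08)²/5.08 + (19−10.15)²/10.15 + (10−25.38)²/25.38 = 26.4773
df = 3
p-value (upper-tail) = 0.00001
At α=0.1: p < α → reject H₀

reject H₀: yes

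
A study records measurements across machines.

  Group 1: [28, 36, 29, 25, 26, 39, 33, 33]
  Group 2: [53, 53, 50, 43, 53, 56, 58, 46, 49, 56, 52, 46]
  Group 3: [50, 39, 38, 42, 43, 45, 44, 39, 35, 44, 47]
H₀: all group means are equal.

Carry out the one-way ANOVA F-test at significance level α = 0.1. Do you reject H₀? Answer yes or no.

reject H₀: yes

Group means [31.12, 51.25, 42.36], grand mean 42.903
SSB = Σnᵢ(x̄ᵢ−x̄)² = 1949.039; SSW = ΣΣ(x−x̄ᵢ)² = 589.670
MSB = 1949.039/2 = 974.5196; MSW = 589.670/28 = 21.0597
F = MSB/MSW = 46.2742
df = (2, 28)
p-value (upper-tail) = 0.00000
At α=0.1: p < α → reject H₀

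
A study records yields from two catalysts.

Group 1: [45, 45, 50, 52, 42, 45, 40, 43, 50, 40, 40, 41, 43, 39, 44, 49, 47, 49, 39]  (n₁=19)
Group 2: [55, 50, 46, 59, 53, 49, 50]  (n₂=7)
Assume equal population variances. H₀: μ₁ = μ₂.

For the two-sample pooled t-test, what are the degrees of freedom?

degrees of freedom = 24

df = n₁ + n₂ − 2 = 19 + 7 − 2 = 24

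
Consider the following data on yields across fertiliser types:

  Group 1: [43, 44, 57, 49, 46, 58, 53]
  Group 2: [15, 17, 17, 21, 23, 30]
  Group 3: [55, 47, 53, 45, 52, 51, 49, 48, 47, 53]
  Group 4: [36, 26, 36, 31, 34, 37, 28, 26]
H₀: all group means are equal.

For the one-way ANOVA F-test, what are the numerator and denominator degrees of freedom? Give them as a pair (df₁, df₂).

degrees of freedom = [3, 27]

k = 4 groups, N = 31 total
df = (k−1, N−k) = (4−1, 31−4) = (3, 27)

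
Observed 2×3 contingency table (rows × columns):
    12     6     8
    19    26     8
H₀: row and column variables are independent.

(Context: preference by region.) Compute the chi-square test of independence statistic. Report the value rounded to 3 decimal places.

test statistic = 5.495

Row totals [26, 53], col totals [31, 32, 16], n=79
χ² = (12−10.20)²/10.20 + (6−10.53)²/10.53 + (8−5.27)²/5.27 + (19−20.80)²/20.80 + (26−21.47)²/21.47 + (8−10.73)²/10.73 = 5.4946
df = 2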